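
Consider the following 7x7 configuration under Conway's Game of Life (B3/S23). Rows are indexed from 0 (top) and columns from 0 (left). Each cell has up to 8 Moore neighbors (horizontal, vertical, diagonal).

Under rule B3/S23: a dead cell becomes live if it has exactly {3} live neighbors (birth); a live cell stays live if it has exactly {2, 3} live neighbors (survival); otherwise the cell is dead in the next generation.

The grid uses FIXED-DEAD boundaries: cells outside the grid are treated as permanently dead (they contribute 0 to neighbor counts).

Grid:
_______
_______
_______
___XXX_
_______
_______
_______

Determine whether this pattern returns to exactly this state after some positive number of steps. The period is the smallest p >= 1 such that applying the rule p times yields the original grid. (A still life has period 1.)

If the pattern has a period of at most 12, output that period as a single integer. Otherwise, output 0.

Simulating and comparing each generation to the original:
Gen 0 (original, given above): 3 live cells
Gen 1: 3 live cells, differs from original
Gen 2: 3 live cells, MATCHES original -> period = 2

Answer: 2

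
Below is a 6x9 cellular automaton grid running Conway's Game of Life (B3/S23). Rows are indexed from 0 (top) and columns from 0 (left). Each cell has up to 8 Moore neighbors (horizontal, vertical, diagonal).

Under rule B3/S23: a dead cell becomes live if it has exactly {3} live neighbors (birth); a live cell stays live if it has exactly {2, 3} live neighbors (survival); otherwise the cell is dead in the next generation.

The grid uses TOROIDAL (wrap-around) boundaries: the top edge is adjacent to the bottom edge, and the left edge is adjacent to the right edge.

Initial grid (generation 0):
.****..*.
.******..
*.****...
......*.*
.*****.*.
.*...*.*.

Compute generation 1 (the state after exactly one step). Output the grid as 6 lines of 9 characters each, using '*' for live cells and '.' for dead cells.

Simulating step by step:
Generation 0 (given above): 27 live cells
Generation 1: 22 live cells
(generation 1 grid is the final answer)

Answer: *......*.
*.....*..
*......*.
*.....***
******.**
*....*.**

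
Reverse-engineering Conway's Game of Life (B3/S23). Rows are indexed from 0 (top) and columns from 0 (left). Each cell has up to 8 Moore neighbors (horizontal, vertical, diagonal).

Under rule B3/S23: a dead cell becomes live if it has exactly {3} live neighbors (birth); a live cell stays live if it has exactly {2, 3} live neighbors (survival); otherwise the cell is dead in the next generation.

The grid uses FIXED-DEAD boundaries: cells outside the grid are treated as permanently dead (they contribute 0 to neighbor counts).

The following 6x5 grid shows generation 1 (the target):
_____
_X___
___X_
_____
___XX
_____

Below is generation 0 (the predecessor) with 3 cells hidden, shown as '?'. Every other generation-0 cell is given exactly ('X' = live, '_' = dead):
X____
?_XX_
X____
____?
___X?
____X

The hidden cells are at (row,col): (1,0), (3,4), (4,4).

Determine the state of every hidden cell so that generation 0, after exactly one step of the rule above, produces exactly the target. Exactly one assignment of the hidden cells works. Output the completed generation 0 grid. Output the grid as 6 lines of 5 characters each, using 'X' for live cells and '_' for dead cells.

Answer: X____
__XX_
X____
____X
___X_
____X

Derivation:
Hidden generation-0 cells (in order): (1,0), (3,4), (4,4).
A hidden cell only influences target cells in its own 3x3 neighborhood. Try each of the 2^3 = 8 assignments, step the completed generation 0 forward once under B3/S23, and compare with the target:
  (1,0)=_ (3,4)=_ (4,4)=_ -> step gives (2,3)='_' but target has 'X' -> reject
  (1,0)=_ (3,4)=_ (4,4)=X -> step gives (2,3)='_' but target has 'X' -> reject
  (1,0)=_ (3,4)=X (4,4)=_ -> step reproduces the target at every cell -> ACCEPT
  (1,0)=_ (3,4)=X (4,4)=X -> step gives (3,3)='X' but target has '_' -> reject
  (1,0)=X (3,4)=_ (4,4)=_ -> step gives (0,1)='X' but target has '_' -> reject
  (1,0)=X (3,4)=_ (4,4)=X -> step gives (0,1)='X' but target has '_' -> reject
  (1,0)=X (3,4)=X (4,4)=_ -> step gives (0,1)='X' but target has '_' -> reject
  (1,0)=X (3,4)=X (4,4)=X -> step gives (0,1)='X' but target has '_' -> reject
Unique solution: (1,0)=dead, (3,4)=live, (4,4)=dead.
Check: live-neighbor counts of every cell in the completed generation 0:
02221
23111
02232
11121
00123
00121
Applying B3/S23 to generation 0 with these counts gives:
_____
_X___
___X_
_____
___XX
_____
which matches the target exactly.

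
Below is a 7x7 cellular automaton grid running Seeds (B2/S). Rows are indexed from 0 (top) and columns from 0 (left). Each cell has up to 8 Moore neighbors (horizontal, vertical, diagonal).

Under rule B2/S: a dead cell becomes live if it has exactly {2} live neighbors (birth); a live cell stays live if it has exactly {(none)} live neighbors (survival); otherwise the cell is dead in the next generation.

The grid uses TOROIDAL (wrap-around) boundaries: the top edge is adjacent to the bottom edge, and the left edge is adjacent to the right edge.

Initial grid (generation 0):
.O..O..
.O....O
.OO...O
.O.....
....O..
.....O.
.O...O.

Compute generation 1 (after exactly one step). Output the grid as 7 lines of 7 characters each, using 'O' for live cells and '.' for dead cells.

Answer: ......O
...O...
.....O.
...O.O.
.....O.
......O
O.O...O

Derivation:
Simulating step by step:
Generation 0 (given above): 12 live cells
Generation 1: 10 live cells
(generation 1 grid is the final answer)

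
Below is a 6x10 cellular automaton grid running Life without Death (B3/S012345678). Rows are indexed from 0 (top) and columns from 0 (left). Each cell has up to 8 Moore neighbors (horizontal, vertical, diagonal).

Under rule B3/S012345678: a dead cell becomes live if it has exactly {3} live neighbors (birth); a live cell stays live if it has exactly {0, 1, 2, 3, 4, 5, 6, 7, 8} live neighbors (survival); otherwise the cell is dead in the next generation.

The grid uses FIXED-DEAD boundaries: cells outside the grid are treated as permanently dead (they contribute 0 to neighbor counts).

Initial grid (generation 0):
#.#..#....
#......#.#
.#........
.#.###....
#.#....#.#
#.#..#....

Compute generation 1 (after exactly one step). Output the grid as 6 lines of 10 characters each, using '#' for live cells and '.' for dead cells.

Answer: ###..#....
#......#.#
###.#.....
##.###....
#.#..###.#
#.#..#....

Derivation:
Simulating step by step:
Generation 0 (given above): 18 live cells
Generation 1: 25 live cells
(generation 1 grid is the final answer)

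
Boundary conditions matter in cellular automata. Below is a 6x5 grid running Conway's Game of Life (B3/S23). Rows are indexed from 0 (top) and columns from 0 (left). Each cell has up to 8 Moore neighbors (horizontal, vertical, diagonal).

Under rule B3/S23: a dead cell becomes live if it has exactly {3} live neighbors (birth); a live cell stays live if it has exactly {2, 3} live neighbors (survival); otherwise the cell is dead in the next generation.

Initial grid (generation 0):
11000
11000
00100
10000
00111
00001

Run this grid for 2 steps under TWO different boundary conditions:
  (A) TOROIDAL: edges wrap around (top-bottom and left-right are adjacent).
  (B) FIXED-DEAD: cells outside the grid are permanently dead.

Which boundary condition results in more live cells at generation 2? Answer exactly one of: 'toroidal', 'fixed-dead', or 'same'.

Under TOROIDAL boundary, generation 2:
00001
10001
10111
01100
00000
01100
Population = 11

Under FIXED-DEAD boundary, generation 2:
11000
10000
10100
01110
00111
00011
Population = 13

Comparison: toroidal=11, fixed-dead=13 -> fixed-dead

Answer: fixed-dead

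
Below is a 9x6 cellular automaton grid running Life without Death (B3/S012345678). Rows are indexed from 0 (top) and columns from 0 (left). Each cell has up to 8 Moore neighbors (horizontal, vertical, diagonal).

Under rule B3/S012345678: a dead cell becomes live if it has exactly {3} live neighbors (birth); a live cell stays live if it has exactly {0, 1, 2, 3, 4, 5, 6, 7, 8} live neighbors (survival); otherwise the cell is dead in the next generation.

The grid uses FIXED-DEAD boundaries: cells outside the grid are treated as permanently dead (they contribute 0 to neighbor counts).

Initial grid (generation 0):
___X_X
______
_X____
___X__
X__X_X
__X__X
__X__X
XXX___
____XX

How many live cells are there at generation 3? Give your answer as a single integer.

Simulating step by step:
Generation 0 (given above): 16 live cells
Generation 1: 26 live cells
___X_X
______
_X____
__XXX_
X_XX_X
_XXX_X
__XX_X
XXXXXX
_X__XX
Generation 2: 30 live cells
___X_X
______
_XXX__
__XXX_
X_XX_X
_XXX_X
X_XX_X
XXXXXX
XX__XX
Generation 3: 34 live cells
___X_X
___XX_
_XXXX_
__XXX_
X_XX_X
XXXX_X
X_XX_X
XXXXXX
XX__XX
Population at generation 3: 34

Answer: 34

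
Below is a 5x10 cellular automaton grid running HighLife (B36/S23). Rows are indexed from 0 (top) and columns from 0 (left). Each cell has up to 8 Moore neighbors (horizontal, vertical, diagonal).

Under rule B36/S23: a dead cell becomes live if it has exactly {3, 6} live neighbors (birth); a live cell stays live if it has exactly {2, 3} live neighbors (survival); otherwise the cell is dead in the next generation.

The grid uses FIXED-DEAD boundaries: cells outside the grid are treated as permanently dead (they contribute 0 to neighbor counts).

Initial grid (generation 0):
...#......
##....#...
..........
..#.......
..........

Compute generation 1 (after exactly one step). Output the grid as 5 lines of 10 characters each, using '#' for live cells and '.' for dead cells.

Answer: ..........
..........
.#........
..........
..........

Derivation:
Simulating step by step:
Generation 0 (given above): 5 live cells
Generation 1: 1 live cells
(generation 1 grid is the final answer)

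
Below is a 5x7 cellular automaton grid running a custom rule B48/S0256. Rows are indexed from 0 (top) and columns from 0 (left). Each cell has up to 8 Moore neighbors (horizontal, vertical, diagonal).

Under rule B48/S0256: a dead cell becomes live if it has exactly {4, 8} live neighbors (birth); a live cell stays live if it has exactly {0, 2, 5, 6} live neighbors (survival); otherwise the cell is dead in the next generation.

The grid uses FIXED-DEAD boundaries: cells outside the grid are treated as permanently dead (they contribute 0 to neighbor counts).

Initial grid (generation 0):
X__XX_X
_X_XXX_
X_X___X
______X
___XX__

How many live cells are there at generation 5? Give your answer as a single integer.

Answer: 1

Derivation:
Simulating step by step:
Generation 0 (given above): 14 live cells
Generation 1: 5 live cells
_____X_
__X____
__X__XX
_______
_______
Generation 2: 1 live cells
_____X_
_______
_______
_______
_______
Generation 3: 1 live cells
_____X_
_______
_______
_______
_______
Generation 4: 1 live cells
_____X_
_______
_______
_______
_______
Generation 5: 1 live cells
_____X_
_______
_______
_______
_______
Population at generation 5: 1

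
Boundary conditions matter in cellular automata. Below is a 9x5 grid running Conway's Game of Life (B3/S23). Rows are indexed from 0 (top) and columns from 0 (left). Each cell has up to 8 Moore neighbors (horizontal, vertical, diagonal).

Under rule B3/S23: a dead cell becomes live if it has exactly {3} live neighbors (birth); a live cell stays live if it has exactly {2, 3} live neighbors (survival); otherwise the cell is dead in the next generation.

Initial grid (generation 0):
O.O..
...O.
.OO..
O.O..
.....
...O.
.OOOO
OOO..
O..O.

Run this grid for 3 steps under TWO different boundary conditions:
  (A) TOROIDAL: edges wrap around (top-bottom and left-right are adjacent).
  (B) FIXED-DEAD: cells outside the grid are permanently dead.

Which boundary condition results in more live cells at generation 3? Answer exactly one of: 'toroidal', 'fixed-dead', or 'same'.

Answer: toroidal

Derivation:
Under TOROIDAL boundary, generation 3:
...O.
O..OO
OO.OO
.O.OO
.....
..O..
O....
..O..
...OO
Population = 16

Under FIXED-DEAD boundary, generation 3:
.....
..O..
.O.OO
.O.OO
.....
...OO
....O
.....
.....
Population = 10

Comparison: toroidal=16, fixed-dead=10 -> toroidal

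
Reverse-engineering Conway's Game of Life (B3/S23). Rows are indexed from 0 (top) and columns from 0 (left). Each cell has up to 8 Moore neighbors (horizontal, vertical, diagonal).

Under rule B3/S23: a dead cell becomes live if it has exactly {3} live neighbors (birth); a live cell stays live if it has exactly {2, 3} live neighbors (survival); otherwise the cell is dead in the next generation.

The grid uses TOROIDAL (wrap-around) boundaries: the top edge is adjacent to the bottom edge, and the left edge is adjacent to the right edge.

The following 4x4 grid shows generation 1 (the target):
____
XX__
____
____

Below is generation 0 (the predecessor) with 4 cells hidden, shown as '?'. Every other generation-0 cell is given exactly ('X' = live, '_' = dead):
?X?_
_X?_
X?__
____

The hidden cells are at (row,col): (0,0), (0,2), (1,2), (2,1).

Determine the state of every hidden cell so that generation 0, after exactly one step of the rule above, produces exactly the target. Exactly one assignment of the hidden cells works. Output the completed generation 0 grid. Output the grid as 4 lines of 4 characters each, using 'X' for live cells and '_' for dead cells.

Hidden generation-0 cells (in order): (0,0), (0,2), (1,2), (2,1).
A hidden cell only influences target cells in its own 3x3 neighborhood. Try each of the 2^4 = 16 assignments, step the completed generation 0 forward once under B3/S23, and compare with the target:
  (0,0)=_ (0,2)=_ (1,2)=_ (2,1)=_ -> step reproduces the target at every cell -> ACCEPT
  (0,0)=_ (0,2)=_ (1,2)=_ (2,1)=X -> step gives (1,0)='_' but target has 'X' -> reject
  (0,0)=_ (0,2)=_ (1,2)=X (2,1)=_ -> step gives (0,1)='X' but target has '_' -> reject
  (0,0)=_ (0,2)=_ (1,2)=X (2,1)=X -> step gives (0,1)='X' but target has '_' -> reject
  (0,0)=_ (0,2)=X (1,2)=_ (2,1)=_ -> step gives (0,1)='X' but target has '_' -> reject
  (0,0)=_ (0,2)=X (1,2)=_ (2,1)=X -> step gives (0,1)='X' but target has '_' -> reject
  (0,0)=_ (0,2)=X (1,2)=X (2,1)=_ -> step gives (0,1)='X' but target has '_' -> reject
  (0,0)=_ (0,2)=X (1,2)=X (2,1)=X -> step gives (0,1)='X' but target has '_' -> reject
  (0,0)=X (0,2)=_ (1,2)=_ (2,1)=_ -> step gives (0,0)='X' but target has '_' -> reject
  (0,0)=X (0,2)=_ (1,2)=_ (2,1)=X -> step gives (0,0)='X' but target has '_' -> reject
  (0,0)=X (0,2)=_ (1,2)=X (2,1)=_ -> step gives (0,0)='X' but target has '_' -> reject
  (0,0)=X (0,2)=_ (1,2)=X (2,1)=X -> step gives (0,0)='X' but target has '_' -> reject
  (0,0)=X (0,2)=X (1,2)=_ (2,1)=_ -> step gives (0,0)='X' but target has '_' -> reject
  (0,0)=X (0,2)=X (1,2)=_ (2,1)=X -> step gives (0,0)='X' but target has '_' -> reject
  (0,0)=X (0,2)=X (1,2)=X (2,1)=_ -> step gives (0,0)='X' but target has '_' -> reject
  (0,0)=X (0,2)=X (1,2)=X (2,1)=X -> step gives (0,0)='X' but target has '_' -> reject
Unique solution: (0,0)=dead, (0,2)=dead, (1,2)=dead, (2,1)=dead.
Check: live-neighbor counts of every cell in the completed generation 0:
2120
3221
1211
2211
Applying B3/S23 to generation 0 with these counts gives:
____
XX__
____
____
which matches the target exactly.

Answer: _X__
_X__
X___
____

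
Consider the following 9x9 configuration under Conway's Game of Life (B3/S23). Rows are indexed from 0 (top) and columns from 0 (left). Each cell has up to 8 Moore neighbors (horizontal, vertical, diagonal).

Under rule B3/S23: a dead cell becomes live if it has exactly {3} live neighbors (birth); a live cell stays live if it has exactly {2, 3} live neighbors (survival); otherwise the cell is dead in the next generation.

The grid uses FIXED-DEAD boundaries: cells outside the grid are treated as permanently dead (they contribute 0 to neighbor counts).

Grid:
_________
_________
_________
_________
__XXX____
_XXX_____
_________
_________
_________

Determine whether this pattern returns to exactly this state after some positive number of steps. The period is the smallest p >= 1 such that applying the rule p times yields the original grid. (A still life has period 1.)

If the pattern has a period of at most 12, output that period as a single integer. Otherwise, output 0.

Answer: 2

Derivation:
Simulating and comparing each generation to the original:
Gen 0 (original, given above): 6 live cells
Gen 1: 6 live cells, differs from original
Gen 2: 6 live cells, MATCHES original -> period = 2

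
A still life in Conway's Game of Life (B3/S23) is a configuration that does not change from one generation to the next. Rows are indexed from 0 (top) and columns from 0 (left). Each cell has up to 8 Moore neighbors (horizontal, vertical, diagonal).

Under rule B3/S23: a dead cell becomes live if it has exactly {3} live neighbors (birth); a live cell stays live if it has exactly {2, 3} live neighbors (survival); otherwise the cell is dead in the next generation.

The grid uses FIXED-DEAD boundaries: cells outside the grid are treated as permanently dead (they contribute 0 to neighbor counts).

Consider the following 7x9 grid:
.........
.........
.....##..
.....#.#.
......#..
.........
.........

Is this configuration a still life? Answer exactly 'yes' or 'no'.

Answer: yes

Derivation:
Compute generation 1 and compare to generation 0 (given above):
Generation 1:
.........
.........
.....##..
.....#.#.
......#..
.........
.........
The grids are IDENTICAL -> still life.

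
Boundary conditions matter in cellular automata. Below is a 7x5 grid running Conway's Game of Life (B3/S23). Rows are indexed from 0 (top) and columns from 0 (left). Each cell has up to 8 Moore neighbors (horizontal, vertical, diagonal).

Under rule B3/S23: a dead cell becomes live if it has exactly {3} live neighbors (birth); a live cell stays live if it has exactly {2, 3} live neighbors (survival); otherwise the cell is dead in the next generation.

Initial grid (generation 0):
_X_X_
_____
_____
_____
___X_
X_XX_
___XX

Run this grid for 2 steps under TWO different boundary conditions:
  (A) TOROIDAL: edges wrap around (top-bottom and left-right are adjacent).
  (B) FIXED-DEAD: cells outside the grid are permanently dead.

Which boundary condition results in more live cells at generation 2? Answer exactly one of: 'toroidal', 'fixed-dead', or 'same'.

Answer: toroidal

Derivation:
Under TOROIDAL boundary, generation 2:
XXXXX
___X_
_____
___X_
__XX_
X_X_X
XX__X
Population = 15

Under FIXED-DEAD boundary, generation 2:
_____
_____
_____
_____
__XX_
_X__X
__XX_
Population = 6

Comparison: toroidal=15, fixed-dead=6 -> toroidal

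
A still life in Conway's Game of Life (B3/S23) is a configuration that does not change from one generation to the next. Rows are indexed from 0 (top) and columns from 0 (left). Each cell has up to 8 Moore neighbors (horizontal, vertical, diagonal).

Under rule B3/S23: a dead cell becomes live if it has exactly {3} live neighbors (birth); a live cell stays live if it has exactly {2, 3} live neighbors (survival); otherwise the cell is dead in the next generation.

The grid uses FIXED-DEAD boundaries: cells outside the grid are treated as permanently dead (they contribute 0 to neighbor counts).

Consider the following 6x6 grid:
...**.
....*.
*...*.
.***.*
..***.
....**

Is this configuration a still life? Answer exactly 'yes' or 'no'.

Answer: no

Derivation:
Compute generation 1 and compare to generation 0 (given above):
Generation 1:
...**.
....**
.**.**
.*...*
.*....
....**
Cell (1,5) differs: gen0=0 vs gen1=1 -> NOT a still life.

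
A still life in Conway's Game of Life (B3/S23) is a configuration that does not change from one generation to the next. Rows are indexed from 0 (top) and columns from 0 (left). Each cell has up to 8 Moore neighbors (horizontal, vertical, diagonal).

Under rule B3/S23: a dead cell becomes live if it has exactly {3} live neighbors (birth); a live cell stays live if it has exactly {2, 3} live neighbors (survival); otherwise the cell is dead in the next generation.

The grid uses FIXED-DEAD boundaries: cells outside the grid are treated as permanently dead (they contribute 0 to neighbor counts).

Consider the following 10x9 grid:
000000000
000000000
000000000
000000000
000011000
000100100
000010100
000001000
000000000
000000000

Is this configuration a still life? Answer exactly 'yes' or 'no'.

Answer: yes

Derivation:
Compute generation 1 and compare to generation 0 (given above):
Generation 1:
000000000
000000000
000000000
000000000
000011000
000100100
000010100
000001000
000000000
000000000
The grids are IDENTICAL -> still life.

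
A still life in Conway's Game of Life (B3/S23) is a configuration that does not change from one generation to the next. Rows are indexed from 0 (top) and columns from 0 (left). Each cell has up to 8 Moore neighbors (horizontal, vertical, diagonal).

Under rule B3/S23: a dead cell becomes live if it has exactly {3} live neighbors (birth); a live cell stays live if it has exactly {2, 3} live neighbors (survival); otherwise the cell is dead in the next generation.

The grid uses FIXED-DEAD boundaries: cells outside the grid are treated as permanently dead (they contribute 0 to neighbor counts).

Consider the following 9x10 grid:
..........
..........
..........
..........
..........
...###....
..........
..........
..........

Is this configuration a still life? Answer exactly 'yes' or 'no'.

Compute generation 1 and compare to generation 0 (given above):
Generation 1:
..........
..........
..........
..........
....#.....
....#.....
....#.....
..........
..........
Cell (4,4) differs: gen0=0 vs gen1=1 -> NOT a still life.

Answer: no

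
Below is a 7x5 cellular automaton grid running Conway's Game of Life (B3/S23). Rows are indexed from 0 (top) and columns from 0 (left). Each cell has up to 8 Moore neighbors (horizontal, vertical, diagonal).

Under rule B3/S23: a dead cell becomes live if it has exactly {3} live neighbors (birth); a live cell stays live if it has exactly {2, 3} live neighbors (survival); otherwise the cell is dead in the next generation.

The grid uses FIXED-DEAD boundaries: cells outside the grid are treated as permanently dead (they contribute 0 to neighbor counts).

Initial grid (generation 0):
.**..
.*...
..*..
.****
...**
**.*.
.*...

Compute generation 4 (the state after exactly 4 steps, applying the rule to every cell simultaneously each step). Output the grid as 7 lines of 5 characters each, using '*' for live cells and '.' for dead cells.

Simulating step by step:
Generation 0 (given above): 14 live cells
Generation 1: 13 live cells
.**..
.*...
.....
.*..*
*....
**.**
***..
Generation 2: 12 live cells
.**..
.**..
.....
.....
*.***
...*.
*.**.
Generation 3: 10 live cells
.**..
.**..
.....
...*.
..***
.....
..**.
Generation 4: 12 live cells
(generation 4 grid is the final answer)

Answer: .**..
.**..
..*..
..***
..***
....*
.....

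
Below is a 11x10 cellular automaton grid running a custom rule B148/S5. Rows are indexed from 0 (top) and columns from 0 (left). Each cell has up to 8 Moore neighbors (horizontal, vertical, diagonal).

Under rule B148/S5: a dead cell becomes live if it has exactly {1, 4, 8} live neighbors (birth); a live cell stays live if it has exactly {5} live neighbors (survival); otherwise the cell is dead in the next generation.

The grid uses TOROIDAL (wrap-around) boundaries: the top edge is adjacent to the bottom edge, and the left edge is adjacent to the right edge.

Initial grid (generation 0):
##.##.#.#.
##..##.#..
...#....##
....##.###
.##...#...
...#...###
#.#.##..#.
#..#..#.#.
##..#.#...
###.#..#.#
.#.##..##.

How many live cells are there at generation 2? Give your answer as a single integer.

Simulating step by step:
Generation 0 (given above): 50 live cells
Generation 1: 29 live cells
....#....#
..##....#.
#....####.
..........
.........#
.##.......
...#......
....#..#..
####.#.#..
##...#..#.
.#.#.#....
Generation 2: 28 live cells
..##..##..
.......#.#
..........
.#..#.....
...#....#.
....#...##
#....####.
..##.....#
....#.#...
.#....#...
#...#..#..
Population at generation 2: 28

Answer: 28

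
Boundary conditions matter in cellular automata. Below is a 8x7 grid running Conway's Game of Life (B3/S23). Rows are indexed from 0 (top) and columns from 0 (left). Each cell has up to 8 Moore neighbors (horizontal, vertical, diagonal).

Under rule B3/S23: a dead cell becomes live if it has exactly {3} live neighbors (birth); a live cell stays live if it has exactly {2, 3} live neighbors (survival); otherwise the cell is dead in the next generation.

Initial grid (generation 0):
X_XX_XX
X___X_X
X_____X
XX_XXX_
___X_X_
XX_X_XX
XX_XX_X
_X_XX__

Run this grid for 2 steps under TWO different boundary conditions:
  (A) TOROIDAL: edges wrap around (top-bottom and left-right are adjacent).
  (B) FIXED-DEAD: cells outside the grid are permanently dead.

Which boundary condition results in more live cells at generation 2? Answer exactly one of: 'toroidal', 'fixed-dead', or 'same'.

Answer: fixed-dead

Derivation:
Under TOROIDAL boundary, generation 2:
___X___
__XXX__
_X_____
_X_X___
X__X___
__X____
_______
_______
Population = 10

Under FIXED-DEAD boundary, generation 2:
__XX__X
XX____X
X_____X
XX_X_XX
___X_XX
__X____
___X__X
____XX_
Population = 21

Comparison: toroidal=10, fixed-dead=21 -> fixed-dead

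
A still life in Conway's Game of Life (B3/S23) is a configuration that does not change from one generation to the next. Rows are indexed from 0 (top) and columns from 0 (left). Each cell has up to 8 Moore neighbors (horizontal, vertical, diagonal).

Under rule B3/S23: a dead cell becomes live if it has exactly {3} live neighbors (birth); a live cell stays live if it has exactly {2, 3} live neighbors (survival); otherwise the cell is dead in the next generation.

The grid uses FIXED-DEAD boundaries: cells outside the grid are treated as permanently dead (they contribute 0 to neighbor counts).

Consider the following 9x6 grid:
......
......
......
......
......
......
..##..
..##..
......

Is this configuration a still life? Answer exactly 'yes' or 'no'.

Compute generation 1 and compare to generation 0 (given above):
Generation 1:
......
......
......
......
......
......
..##..
..##..
......
The grids are IDENTICAL -> still life.

Answer: yes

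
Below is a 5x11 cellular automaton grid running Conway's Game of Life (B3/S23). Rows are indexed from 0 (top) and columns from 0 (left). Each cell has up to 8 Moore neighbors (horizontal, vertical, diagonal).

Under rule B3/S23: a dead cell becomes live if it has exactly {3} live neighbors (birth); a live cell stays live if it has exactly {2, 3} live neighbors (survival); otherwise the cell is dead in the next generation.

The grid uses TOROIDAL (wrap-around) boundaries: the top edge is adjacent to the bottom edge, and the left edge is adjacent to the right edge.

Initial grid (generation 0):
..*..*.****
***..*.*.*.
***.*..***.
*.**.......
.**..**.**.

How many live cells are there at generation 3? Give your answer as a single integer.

Simulating step by step:
Generation 0 (given above): 28 live cells
Generation 1: 17 live cells
...***.....
....**.....
....*.**.*.
*...***....
*...***....
Generation 2: 5 live cells
...*.......
...........
...*...*...
...*......*
...........
Generation 3: 0 live cells
...........
...........
...........
...........
...........
Population at generation 3: 0

Answer: 0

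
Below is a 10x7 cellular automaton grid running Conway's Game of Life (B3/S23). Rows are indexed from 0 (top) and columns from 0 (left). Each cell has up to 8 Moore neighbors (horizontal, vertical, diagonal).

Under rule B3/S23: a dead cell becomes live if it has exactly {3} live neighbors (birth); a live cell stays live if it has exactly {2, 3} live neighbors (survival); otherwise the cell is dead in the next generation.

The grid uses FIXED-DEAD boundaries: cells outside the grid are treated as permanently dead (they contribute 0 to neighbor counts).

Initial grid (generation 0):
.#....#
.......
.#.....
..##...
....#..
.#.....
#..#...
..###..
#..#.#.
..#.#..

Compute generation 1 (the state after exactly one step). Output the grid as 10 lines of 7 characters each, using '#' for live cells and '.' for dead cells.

Simulating step by step:
Generation 0 (given above): 17 live cells
Generation 1: 14 live cells
(generation 1 grid is the final answer)

Answer: .......
.......
..#....
..##...
..##...
.......
.#.##..
.##....
.#...#.
...##..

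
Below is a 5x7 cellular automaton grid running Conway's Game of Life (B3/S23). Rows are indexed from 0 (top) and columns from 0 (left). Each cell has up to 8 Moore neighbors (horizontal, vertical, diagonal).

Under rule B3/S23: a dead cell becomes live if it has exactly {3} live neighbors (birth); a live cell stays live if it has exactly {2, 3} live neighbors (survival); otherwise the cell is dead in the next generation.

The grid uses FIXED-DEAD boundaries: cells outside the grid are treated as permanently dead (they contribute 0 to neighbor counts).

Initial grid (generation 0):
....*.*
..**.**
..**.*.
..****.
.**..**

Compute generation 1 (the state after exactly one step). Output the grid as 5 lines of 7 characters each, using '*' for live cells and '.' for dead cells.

Simulating step by step:
Generation 0 (given above): 17 live cells
Generation 1: 10 live cells
(generation 1 grid is the final answer)

Answer: ...**.*
..*...*
.*.....
.......
.**..**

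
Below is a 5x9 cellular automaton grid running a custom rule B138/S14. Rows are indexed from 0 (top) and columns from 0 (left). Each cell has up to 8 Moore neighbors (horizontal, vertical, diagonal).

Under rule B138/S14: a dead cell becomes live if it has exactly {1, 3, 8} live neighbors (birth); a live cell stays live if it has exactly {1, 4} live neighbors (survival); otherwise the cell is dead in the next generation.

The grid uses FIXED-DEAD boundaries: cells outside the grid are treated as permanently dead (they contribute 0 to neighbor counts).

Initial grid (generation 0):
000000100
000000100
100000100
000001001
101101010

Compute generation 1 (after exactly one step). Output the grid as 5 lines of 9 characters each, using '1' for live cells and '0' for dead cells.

Answer: 000000100
110001010
010011011
010010011
001111110

Derivation:
Simulating step by step:
Generation 0 (given above): 11 live cells
Generation 1: 20 live cells
(generation 1 grid is the final answer)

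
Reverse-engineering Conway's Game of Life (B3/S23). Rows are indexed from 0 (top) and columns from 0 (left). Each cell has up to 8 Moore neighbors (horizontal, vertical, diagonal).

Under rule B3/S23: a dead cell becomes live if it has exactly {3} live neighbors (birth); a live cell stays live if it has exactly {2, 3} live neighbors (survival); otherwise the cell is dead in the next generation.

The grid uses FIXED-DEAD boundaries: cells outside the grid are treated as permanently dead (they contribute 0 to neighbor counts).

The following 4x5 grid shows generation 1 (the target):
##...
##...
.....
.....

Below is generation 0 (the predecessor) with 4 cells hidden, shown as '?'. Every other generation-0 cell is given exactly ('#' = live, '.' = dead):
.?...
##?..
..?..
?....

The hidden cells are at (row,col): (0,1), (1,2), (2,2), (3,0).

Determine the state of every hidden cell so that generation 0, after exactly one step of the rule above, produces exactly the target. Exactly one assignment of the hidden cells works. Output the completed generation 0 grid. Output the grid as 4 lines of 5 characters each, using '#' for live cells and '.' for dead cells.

Hidden generation-0 cells (in order): (0,1), (1,2), (2,2), (3,0).
A hidden cell only influences target cells in its own 3x3 neighborhood. Try each of the 2^4 = 16 assignments, step the completed generation 0 forward once under B3/S23, and compare with the target:
  (0,1)=. (1,2)=. (2,2)=. (3,0)=. -> step gives (0,0)='.' but target has '#' -> reject
  (0,1)=. (1,2)=. (2,2)=. (3,0)=# -> step gives (0,0)='.' but target has '#' -> reject
  (0,1)=. (1,2)=. (2,2)=# (3,0)=. -> step gives (0,0)='.' but target has '#' -> reject
  (0,1)=. (1,2)=. (2,2)=# (3,0)=# -> step gives (0,0)='.' but target has '#' -> reject
  (0,1)=. (1,2)=# (2,2)=. (3,0)=. -> step gives (0,0)='.' but target has '#' -> reject
  (0,1)=. (1,2)=# (2,2)=. (3,0)=# -> step gives (0,0)='.' but target has '#' -> reject
  (0,1)=. (1,2)=# (2,2)=# (3,0)=. -> step gives (0,0)='.' but target has '#' -> reject
  (0,1)=. (1,2)=# (2,2)=# (3,0)=# -> step gives (0,0)='.' but target has '#' -> reject
  (0,1)=# (1,2)=. (2,2)=. (3,0)=. -> step reproduces the target at every cell -> ACCEPT
  (0,1)=# (1,2)=. (2,2)=. (3,0)=# -> step gives (2,0)='#' but target has '.' -> reject
  (0,1)=# (1,2)=. (2,2)=# (3,0)=. -> step gives (1,2)='#' but target has '.' -> reject
  (0,1)=# (1,2)=. (2,2)=# (3,0)=# -> step gives (1,2)='#' but target has '.' -> reject
  (0,1)=# (1,2)=# (2,2)=. (3,0)=. -> step gives (0,2)='#' but target has '.' -> reject
  (0,1)=# (1,2)=# (2,2)=. (3,0)=# -> step gives (0,2)='#' but target has '.' -> reject
  (0,1)=# (1,2)=# (2,2)=# (3,0)=. -> step gives (0,2)='#' but target has '.' -> reject
  (0,1)=# (1,2)=# (2,2)=# (3,0)=# -> step gives (0,2)='#' but target has '.' -> reject
Unique solution: (0,1)=live, (1,2)=dead, (2,2)=dead, (3,0)=dead.
Check: live-neighbor counts of every cell in the completed generation 0:
32200
22200
22100
00000
Applying B3/S23 to generation 0 with these counts gives:
##...
##...
.....
.....
which matches the target exactly.

Answer: .#...
##...
.....
.....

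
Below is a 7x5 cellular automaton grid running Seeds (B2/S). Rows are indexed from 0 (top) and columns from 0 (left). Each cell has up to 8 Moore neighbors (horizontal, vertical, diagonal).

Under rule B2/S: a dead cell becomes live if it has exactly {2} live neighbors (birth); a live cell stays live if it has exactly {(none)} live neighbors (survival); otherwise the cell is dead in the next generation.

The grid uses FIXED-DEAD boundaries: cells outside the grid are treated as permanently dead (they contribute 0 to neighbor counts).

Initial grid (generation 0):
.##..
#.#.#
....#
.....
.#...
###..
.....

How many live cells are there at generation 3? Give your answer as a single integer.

Simulating step by step:
Generation 0 (given above): 10 live cells
Generation 1: 4 live cells
#....
.....
.#...
.....
.....
.....
#.#..
Generation 2: 4 live cells
.....
##...
.....
.....
.....
.#...
.#...
Generation 3: 8 live cells
##...
.....
##...
.....
.....
#.#..
#.#..
Population at generation 3: 8

Answer: 8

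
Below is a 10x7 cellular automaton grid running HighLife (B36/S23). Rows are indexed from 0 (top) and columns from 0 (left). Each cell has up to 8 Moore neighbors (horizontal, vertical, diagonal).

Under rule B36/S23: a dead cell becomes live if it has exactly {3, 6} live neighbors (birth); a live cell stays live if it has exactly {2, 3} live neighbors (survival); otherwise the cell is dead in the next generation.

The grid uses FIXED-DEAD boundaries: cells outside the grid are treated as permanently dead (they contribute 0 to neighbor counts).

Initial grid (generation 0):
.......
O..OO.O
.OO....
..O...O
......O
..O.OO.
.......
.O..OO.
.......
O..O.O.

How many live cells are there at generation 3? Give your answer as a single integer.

Answer: 9

Derivation:
Simulating step by step:
Generation 0 (given above): 18 live cells
Generation 1: 13 live cells
.......
.OOO...
.OO..O.
.OO....
...O..O
.....O.
...O...
.......
.....O.
.......
Generation 2: 8 live cells
..O....
.O.O...
O......
.O.O...
..O....
....O..
.......
.......
.......
.......
Generation 3: 9 live cells
..O....
.OO....
OO.....
.OO....
..OO...
.......
.......
.......
.......
.......
Population at generation 3: 9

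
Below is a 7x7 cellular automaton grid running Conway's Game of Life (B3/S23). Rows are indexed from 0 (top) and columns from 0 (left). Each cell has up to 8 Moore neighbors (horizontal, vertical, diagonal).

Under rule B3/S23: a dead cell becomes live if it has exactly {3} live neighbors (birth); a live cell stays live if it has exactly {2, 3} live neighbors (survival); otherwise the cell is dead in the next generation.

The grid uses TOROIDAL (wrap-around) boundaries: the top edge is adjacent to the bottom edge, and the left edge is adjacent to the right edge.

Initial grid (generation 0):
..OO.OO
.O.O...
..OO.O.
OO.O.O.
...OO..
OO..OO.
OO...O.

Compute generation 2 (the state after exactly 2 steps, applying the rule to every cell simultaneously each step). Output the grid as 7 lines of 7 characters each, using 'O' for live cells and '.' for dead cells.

Answer: O.O..OO
..O....
.OO.O..
..O.OOO
...O.O.
.O.O...
OO.O.O.

Derivation:
Simulating step by step:
Generation 0 (given above): 22 live cells
Generation 1: 19 live cells
...O.OO
.O...OO
O..O..O
.O...OO
...O...
OOOO.O.
...O...
Generation 2: 20 live cells
(generation 2 grid is the final answer)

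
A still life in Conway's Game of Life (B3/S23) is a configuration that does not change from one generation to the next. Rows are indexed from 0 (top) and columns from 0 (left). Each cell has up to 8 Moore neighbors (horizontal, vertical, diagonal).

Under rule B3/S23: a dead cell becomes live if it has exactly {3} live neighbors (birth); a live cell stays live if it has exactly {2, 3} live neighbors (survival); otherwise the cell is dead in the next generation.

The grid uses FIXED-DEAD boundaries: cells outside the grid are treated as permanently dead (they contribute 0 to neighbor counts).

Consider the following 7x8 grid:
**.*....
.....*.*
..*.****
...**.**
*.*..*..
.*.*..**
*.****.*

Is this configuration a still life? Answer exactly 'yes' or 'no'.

Answer: no

Derivation:
Compute generation 1 and compare to generation 0 (given above):
Generation 1:
........
.***.*.*
........
.**....*
.**..*..
*......*
.*****.*
Cell (0,0) differs: gen0=1 vs gen1=0 -> NOT a still life.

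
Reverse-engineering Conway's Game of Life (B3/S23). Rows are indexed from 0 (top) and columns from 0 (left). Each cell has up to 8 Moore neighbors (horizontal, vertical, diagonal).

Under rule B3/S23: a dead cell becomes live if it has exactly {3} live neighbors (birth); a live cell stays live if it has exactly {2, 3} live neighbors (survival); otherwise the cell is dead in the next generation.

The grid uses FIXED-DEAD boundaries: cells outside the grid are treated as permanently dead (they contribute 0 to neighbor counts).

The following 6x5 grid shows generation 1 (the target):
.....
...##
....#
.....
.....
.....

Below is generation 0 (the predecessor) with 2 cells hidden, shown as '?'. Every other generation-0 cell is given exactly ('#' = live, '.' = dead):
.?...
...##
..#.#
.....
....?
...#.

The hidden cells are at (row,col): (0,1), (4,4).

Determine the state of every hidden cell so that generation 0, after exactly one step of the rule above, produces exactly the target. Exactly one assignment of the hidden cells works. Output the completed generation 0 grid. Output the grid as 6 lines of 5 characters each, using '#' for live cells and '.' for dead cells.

Hidden generation-0 cells (in order): (0,1), (4,4).
A hidden cell only influences target cells in its own 3x3 neighborhood. Try each of the 2^2 = 4 assignments, step the completed generation 0 forward once under B3/S23, and compare with the target:
  (0,1)=. (4,4)=. -> step reproduces the target at every cell -> ACCEPT
  (0,1)=. (4,4)=# -> step gives (3,3)='#' but target has '.' -> reject
  (0,1)=# (4,4)=. -> step gives (1,2)='#' but target has '.' -> reject
  (0,1)=# (4,4)=# -> step gives (1,2)='#' but target has '.' -> reject
Unique solution: (0,1)=dead, (4,4)=dead.
Check: live-neighbor counts of every cell in the completed generation 0:
00122
01232
01142
01121
00111
00101
Applying B3/S23 to generation 0 with these counts gives:
.....
...##
....#
.....
.....
.....
which matches the target exactly.

Answer: .....
...##
..#.#
.....
.....
...#.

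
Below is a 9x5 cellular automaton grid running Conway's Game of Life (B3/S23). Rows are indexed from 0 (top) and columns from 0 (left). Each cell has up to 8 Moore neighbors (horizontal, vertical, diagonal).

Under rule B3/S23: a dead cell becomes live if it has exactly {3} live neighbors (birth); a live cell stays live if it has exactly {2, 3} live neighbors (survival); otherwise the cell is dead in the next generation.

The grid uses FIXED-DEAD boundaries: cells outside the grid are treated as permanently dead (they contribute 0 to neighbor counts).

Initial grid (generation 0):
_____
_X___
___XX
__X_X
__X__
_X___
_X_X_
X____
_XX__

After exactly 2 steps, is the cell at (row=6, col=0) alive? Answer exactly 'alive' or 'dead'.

Simulating step by step:
Generation 0 (given above): 12 live cells
Generation 1: 14 live cells
_____
_____
__XXX
__X_X
_XXX_
_X___
XXX__
X____
_X___
Generation 2: 11 live cells
_____
___X_
__X_X
____X
_X_X_
___X_
X_X__
X_X__
_____

Cell (6,0) at generation 2: 1 -> alive

Answer: alive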